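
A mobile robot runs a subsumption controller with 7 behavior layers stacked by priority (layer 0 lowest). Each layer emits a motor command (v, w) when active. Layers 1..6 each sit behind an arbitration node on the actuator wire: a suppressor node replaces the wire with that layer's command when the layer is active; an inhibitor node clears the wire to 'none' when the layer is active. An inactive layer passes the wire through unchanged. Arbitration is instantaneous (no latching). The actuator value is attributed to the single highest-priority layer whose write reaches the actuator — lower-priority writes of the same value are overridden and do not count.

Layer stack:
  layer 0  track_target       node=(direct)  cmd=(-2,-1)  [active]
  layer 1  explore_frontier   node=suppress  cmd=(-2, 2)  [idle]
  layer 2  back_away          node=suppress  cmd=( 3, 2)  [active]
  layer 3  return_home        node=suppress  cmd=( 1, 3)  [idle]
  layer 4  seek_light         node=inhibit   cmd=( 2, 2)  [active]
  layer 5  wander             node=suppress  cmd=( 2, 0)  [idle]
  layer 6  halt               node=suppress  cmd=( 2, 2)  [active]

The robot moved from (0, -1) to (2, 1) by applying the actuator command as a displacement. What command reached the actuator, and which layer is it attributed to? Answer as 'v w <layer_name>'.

displacement = (2, 1) − (0, -1) = (2, 2)
L0 track_target: active, feeds wire = (-2, -1)
L1 explore_frontier: idle → wire stays (-2, -1)
L2 back_away: active, suppressor → wire = (3, 2)
L3 return_home: idle → wire stays (3, 2)
L4 seek_light: active, inhibitor → wire = none
L5 wander: idle → wire stays none
L6 halt: active, suppressor → wire = (2, 2)
actuator = (2, 2) — from layer 6 (halt)

2 2 halt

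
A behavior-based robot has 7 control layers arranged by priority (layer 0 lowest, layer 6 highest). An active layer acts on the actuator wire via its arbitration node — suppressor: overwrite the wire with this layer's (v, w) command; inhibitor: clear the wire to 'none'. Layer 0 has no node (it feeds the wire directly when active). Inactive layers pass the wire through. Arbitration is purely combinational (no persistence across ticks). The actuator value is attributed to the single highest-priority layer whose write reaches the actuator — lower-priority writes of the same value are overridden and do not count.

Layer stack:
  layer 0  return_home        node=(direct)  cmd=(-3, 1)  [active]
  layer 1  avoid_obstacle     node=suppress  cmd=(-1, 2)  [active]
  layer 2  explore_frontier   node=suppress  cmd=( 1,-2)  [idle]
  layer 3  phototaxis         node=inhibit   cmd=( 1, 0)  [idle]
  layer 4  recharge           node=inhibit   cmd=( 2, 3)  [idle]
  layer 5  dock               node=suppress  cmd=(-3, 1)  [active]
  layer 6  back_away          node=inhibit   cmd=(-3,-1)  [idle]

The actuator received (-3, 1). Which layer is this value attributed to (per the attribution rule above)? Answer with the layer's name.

dock

[0] return_home on; wire := (-3, 1)
[1] avoid_obstacle on (suppress); wire := (-1, 2)
[2] explore_frontier off; pass (-1, 2)
[3] phototaxis off; pass (-1, 2)
[4] recharge off; pass (-1, 2)
[5] dock on (suppress); wire := (-3, 1)
[6] back_away off; pass (-3, 1)
output (-3, 1)
last writer: layer 5 = dock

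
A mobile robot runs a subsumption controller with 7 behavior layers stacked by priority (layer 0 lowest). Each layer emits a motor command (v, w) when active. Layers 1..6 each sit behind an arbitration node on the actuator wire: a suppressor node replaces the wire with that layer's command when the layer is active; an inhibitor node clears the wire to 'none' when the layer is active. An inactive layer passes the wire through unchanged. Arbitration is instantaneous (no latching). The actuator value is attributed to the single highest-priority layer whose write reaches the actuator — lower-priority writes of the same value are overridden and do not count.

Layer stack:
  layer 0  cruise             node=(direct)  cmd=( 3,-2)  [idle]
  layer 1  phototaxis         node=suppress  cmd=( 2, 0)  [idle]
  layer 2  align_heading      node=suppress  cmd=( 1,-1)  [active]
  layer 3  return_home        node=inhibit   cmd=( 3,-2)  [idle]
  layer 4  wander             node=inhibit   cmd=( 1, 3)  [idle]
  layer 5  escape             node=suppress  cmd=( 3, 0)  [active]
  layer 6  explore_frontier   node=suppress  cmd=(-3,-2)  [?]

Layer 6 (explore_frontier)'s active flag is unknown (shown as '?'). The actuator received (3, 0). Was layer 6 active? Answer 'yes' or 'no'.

If layer 6 is active=yes:
  actuator would be (-3, -2)
If layer 6 is active=no:
  actuator would be (3, 0)
Observed (3, 0), so layer 6 was idle.

no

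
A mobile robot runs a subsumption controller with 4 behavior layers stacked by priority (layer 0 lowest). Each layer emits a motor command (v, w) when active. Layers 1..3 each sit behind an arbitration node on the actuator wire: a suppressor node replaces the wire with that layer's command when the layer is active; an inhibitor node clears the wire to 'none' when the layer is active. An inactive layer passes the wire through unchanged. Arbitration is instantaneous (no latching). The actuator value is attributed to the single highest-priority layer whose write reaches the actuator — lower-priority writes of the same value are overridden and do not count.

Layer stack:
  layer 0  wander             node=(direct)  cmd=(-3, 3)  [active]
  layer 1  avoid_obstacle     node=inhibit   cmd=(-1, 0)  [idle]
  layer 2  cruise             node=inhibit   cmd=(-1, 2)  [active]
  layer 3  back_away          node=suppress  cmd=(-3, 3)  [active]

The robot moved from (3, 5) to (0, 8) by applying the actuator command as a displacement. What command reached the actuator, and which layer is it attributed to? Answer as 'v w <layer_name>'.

displacement = (0, 8) − (3, 5) = (-3, 3)
L0 wander: active, feeds wire = (-3, 3)
L1 avoid_obstacle: idle → wire stays (-3, 3)
L2 cruise: active, inhibitor → wire = none
L3 back_away: active, suppressor → wire = (-3, 3)
actuator = (-3, 3) — from layer 3 (back_away)

-3 3 back_away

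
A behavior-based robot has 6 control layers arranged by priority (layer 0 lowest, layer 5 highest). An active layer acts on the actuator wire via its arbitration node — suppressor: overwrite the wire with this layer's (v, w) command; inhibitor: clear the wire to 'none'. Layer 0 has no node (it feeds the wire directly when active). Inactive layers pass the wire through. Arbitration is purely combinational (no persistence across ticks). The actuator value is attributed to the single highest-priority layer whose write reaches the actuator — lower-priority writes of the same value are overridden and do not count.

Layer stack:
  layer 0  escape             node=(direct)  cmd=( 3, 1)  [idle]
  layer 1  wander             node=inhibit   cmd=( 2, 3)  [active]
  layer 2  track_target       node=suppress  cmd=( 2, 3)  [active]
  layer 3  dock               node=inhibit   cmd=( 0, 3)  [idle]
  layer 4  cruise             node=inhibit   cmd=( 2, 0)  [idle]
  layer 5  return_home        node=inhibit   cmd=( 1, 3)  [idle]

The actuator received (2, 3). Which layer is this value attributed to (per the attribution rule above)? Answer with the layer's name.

layer 0 (escape) idle — none
layer 1 (wander) active — inhibits: none
layer 2 (track_target) active — suppresses: (2, 3)
layer 3 (dock) idle — unchanged: (2, 3)
layer 4 (cruise) idle — unchanged: (2, 3)
layer 5 (return_home) idle — unchanged: (2, 3)
→ actuator (2, 3)
last writer: layer 2 = track_target

track_target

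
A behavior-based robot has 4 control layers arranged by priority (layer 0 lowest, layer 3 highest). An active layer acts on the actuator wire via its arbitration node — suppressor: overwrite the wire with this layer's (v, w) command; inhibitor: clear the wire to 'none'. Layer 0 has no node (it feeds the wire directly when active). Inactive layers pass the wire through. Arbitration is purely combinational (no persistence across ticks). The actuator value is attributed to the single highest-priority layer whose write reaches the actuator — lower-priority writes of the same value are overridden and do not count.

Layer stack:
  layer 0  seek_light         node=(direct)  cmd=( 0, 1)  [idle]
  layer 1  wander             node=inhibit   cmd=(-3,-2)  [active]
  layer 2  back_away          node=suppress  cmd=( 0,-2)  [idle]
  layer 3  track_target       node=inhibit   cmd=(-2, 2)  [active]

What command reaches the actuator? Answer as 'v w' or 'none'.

none

L0 seek_light: idle → wire = none
L1 wander: active, inhibitor → wire = none
L2 back_away: idle → wire stays none
L3 track_target: active, inhibitor → wire = none
actuator = none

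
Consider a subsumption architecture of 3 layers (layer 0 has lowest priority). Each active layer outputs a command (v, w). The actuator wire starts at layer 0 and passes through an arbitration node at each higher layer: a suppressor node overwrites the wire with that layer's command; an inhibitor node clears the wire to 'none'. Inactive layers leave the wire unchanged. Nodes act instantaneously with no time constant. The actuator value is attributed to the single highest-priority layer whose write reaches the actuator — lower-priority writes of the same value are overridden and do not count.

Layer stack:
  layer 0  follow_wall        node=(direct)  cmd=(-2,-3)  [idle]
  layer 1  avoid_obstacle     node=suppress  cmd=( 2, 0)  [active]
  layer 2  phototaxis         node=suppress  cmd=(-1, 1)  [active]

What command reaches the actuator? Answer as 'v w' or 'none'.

-1 1

layer 0 (follow_wall) idle — none
layer 1 (avoid_obstacle) active — suppresses: (2, 0)
layer 2 (phototaxis) active — suppresses: (-1, 1)
→ actuator (-1, 1)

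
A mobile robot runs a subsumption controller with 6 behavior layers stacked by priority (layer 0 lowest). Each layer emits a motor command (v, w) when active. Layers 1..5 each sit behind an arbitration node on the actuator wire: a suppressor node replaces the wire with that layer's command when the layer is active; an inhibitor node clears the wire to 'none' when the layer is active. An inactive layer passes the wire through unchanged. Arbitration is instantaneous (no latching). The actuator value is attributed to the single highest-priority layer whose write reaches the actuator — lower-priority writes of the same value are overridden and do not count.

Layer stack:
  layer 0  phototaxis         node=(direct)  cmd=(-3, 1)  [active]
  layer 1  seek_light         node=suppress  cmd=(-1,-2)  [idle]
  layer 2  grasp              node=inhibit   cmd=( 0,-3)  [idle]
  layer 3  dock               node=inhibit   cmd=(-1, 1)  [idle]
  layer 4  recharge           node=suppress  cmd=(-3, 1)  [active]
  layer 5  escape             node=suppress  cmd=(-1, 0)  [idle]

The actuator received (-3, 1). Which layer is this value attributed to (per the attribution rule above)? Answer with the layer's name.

recharge

layer 0 (phototaxis) active — direct: (-3, 1)
layer 1 (seek_light) idle — unchanged: (-3, 1)
layer 2 (grasp) idle — unchanged: (-3, 1)
layer 3 (dock) idle — unchanged: (-3, 1)
layer 4 (recharge) active — suppresses: (-3, 1)
layer 5 (escape) idle — unchanged: (-3, 1)
→ actuator (-3, 1)
last writer: layer 4 = recharge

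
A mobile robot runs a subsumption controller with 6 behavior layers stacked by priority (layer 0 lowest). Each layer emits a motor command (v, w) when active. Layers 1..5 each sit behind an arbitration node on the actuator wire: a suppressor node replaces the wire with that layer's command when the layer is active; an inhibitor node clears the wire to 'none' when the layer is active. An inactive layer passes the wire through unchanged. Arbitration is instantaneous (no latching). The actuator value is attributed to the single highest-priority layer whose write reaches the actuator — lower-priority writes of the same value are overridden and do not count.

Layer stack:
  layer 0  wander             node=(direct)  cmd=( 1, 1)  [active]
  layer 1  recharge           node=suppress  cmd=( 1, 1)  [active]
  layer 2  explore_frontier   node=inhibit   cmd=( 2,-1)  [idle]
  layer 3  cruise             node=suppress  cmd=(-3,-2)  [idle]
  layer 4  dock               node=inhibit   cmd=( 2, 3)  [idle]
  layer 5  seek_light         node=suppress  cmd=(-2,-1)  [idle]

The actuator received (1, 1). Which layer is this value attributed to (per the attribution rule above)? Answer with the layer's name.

layer 0 (wander) active — direct: (1, 1)
layer 1 (recharge) active — suppresses: (1, 1)
layer 2 (explore_frontier) idle — unchanged: (1, 1)
layer 3 (cruise) idle — unchanged: (1, 1)
layer 4 (dock) idle — unchanged: (1, 1)
layer 5 (seek_light) idle — unchanged: (1, 1)
→ actuator (1, 1)
last writer: layer 1 = recharge

recharge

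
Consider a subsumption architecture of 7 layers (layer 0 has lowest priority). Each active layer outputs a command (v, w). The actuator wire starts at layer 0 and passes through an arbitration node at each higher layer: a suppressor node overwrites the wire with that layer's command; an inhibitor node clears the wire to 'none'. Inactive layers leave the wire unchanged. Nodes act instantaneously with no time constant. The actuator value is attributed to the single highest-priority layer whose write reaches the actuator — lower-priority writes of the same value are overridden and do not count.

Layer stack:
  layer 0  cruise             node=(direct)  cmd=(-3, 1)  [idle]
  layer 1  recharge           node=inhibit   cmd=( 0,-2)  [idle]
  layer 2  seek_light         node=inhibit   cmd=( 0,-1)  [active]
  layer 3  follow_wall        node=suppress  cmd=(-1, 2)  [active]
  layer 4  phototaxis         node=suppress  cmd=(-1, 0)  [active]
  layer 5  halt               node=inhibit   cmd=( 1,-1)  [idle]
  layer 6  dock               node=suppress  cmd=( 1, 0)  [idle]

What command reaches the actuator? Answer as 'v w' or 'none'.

[0] cruise off; wire := none
[1] recharge off; pass none
[2] seek_light on (inhibit); wire := none
[3] follow_wall on (suppress); wire := (-1, 2)
[4] phototaxis on (suppress); wire := (-1, 0)
[5] halt off; pass (-1, 0)
[6] dock off; pass (-1, 0)
output (-1, 0)

-1 0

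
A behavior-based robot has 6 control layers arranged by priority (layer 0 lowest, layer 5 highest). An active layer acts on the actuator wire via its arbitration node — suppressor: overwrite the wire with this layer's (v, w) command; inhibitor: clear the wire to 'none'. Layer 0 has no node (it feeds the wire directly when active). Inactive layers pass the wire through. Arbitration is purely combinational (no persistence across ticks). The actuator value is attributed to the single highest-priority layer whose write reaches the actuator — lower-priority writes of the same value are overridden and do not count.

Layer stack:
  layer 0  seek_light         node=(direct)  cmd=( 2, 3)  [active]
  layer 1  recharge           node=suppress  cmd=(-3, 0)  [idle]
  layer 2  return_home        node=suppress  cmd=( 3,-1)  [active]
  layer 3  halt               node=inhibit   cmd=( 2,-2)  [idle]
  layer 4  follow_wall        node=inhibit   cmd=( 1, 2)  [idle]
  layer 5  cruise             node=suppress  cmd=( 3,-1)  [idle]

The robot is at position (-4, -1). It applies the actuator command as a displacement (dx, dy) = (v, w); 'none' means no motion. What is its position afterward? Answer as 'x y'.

-1 -2

[0] seek_light on; wire := (2, 3)
[1] recharge off; pass (2, 3)
[2] return_home on (suppress); wire := (3, -1)
[3] halt off; pass (3, -1)
[4] follow_wall off; pass (3, -1)
[5] cruise off; pass (3, -1)
output (3, -1)
position: (-4, -1) + (3, -1) = (-1, -2)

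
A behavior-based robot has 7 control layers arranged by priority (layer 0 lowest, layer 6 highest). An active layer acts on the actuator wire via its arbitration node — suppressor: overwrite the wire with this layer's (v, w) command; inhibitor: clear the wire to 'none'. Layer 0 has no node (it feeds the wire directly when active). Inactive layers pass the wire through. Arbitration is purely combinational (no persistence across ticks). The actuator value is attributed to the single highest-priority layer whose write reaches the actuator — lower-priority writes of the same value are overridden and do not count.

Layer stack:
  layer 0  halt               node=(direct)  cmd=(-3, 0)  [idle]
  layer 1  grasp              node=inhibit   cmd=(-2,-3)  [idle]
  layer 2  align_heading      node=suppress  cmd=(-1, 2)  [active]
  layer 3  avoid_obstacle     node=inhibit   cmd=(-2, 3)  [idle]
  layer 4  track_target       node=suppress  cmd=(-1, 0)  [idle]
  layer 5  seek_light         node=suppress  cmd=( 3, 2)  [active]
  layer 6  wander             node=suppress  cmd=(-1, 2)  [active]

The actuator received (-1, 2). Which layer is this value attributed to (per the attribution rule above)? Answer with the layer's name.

L0 halt: idle → wire = none
L1 grasp: idle → wire stays none
L2 align_heading: active, suppressor → wire = (-1, 2)
L3 avoid_obstacle: idle → wire stays (-1, 2)
L4 track_target: idle → wire stays (-1, 2)
L5 seek_light: active, suppressor → wire = (3, 2)
L6 wander: active, suppressor → wire = (-1, 2)
actuator = (-1, 2)
last writer: layer 6 = wander

wander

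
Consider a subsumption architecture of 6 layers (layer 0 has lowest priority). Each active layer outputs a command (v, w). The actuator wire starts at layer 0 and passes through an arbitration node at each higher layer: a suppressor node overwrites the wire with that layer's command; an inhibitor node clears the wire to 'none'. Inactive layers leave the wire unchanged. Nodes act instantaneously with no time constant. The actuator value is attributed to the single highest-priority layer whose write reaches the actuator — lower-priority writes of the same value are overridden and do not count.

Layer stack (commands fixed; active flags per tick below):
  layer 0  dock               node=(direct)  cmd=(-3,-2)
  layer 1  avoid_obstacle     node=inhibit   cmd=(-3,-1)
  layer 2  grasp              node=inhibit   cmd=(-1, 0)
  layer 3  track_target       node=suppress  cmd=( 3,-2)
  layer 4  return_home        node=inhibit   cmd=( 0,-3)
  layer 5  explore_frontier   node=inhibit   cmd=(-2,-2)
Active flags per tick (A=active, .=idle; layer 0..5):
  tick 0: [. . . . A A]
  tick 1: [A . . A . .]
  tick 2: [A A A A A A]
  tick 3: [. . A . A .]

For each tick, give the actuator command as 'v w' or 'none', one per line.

tick 0:
  L0 dock: idle → wire = none
  L1 avoid_obstacle: idle → wire stays none
  L2 grasp: idle → wire stays none
  L3 track_target: idle → wire stays none
  L4 return_home: active, inhibitor → wire = none
  L5 explore_frontier: active, inhibitor → wire = none
  actuator = none
tick 1:
  L0 dock: active, feeds wire = (-3, -2)
  L1 avoid_obstacle: idle → wire stays (-3, -2)
  L2 grasp: idle → wire stays (-3, -2)
  L3 track_target: active, suppressor → wire = (3, -2)
  L4 return_home: idle → wire stays (3, -2)
  L5 explore_frontier: idle → wire stays (3, -2)
  actuator = (3, -2)
tick 2:
  L0 dock: active, feeds wire = (-3, -2)
  L1 avoid_obstacle: active, inhibitor → wire = none
  L2 grasp: active, inhibitor → wire = none
  L3 track_target: active, suppressor → wire = (3, -2)
  L4 return_home: active, inhibitor → wire = none
  L5 explore_frontier: active, inhibitor → wire = none
  actuator = none
tick 3:
  L0 dock: idle → wire = none
  L1 avoid_obstacle: idle → wire stays none
  L2 grasp: active, inhibitor → wire = none
  L3 track_target: idle → wire stays none
  L4 return_home: active, inhibitor → wire = none
  L5 explore_frontier: idle → wire stays none
  actuator = none

none
3 -2
none
none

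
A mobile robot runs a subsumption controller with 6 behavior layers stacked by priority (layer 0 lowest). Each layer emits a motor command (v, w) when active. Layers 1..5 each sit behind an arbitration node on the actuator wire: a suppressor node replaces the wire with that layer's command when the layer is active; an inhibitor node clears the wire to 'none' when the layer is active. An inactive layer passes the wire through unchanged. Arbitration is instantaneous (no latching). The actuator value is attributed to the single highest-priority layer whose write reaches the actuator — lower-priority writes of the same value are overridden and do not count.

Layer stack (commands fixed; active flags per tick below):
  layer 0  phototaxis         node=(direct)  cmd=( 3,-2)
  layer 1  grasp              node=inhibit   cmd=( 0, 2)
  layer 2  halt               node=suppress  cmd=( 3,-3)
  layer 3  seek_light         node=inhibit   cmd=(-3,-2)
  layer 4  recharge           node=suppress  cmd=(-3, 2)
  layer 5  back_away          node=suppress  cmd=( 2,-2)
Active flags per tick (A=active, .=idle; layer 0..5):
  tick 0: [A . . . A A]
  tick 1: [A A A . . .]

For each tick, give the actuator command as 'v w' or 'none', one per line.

2 -2
3 -3

tick 0:
  layer 0 (phototaxis) active — direct: (3, -2)
  layer 1 (grasp) idle — unchanged: (3, -2)
  layer 2 (halt) idle — unchanged: (3, -2)
  layer 3 (seek_light) idle — unchanged: (3, -2)
  layer 4 (recharge) active — suppresses: (-3, 2)
  layer 5 (back_away) active — suppresses: (2, -2)
  → actuator (2, -2)
tick 1:
  layer 0 (phototaxis) active — direct: (3, -2)
  layer 1 (grasp) active — inhibits: none
  layer 2 (halt) active — suppresses: (3, -3)
  layer 3 (seek_light) idle — unchanged: (3, -3)
  layer 4 (recharge) idle — unchanged: (3, -3)
  layer 5 (back_away) idle — unchanged: (3, -3)
  → actuator (3, -3)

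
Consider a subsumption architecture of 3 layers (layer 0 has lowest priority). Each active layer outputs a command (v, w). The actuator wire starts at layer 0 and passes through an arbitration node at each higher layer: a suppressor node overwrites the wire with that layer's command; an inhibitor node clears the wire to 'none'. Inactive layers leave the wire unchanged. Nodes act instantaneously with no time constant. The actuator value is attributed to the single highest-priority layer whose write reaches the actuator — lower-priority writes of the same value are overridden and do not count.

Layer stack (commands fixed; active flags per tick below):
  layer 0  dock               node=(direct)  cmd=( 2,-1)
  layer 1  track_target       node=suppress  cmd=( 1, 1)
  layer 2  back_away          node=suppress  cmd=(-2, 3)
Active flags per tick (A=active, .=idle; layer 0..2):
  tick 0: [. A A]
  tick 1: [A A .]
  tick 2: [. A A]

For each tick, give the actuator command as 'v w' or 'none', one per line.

-2 3
1 1
-2 3

tick 0:
  [0] dock off; wire := none
  [1] track_target on (suppress); wire := (1, 1)
  [2] back_away on (suppress); wire := (-2, 3)
  output (-2, 3)
tick 1:
  [0] dock on; wire := (2, -1)
  [1] track_target on (suppress); wire := (1, 1)
  [2] back_away off; pass (1, 1)
  output (1, 1)
tick 2:
  [0] dock off; wire := none
  [1] track_target on (suppress); wire := (1, 1)
  [2] back_away on (suppress); wire := (-2, 3)
  output (-2, 3)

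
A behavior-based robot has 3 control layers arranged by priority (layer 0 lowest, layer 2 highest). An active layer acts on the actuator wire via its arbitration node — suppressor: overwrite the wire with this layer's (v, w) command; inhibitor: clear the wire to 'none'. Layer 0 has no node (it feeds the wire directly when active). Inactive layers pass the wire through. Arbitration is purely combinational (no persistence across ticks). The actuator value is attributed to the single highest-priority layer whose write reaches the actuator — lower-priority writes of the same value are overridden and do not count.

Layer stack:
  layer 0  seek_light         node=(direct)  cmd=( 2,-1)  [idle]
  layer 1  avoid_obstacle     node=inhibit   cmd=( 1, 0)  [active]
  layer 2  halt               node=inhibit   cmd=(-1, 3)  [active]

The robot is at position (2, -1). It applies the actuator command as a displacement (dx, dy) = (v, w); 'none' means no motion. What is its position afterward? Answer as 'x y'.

2 -1

layer 0 (seek_light) idle — none
layer 1 (avoid_obstacle) active — inhibits: none
layer 2 (halt) active — inhibits: none
→ actuator none
position: (2, -1) + none = (2, -1)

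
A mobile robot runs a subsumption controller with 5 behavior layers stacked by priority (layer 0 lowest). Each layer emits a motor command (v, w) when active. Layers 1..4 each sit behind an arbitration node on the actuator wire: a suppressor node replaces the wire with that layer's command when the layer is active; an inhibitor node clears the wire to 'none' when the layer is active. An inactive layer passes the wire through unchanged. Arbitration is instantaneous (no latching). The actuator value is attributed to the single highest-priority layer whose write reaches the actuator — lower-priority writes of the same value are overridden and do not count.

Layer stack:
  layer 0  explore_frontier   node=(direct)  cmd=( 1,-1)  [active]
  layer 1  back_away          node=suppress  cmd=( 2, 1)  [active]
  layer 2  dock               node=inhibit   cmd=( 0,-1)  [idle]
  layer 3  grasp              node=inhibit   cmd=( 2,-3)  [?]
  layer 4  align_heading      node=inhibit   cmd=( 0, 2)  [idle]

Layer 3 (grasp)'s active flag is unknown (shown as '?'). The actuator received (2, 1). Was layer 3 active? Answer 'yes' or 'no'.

no

If layer 3 is active=yes:
  actuator would be none
If layer 3 is active=no:
  actuator would be (2, 1)
Observed (2, 1), so layer 3 was idle.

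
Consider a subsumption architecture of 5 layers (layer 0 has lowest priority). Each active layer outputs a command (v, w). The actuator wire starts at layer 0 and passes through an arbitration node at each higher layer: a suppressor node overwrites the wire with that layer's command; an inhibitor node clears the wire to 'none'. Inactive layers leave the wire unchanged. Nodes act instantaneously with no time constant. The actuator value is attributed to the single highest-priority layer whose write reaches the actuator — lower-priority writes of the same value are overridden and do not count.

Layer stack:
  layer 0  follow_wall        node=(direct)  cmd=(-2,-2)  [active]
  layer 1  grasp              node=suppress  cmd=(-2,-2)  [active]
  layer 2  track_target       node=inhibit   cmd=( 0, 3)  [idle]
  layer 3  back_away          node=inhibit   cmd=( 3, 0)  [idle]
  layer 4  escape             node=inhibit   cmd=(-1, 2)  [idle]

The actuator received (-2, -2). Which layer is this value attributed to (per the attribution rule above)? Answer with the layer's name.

grasp

layer 0 (follow_wall) active — direct: (-2, -2)
layer 1 (grasp) active — suppresses: (-2, -2)
layer 2 (track_target) idle — unchanged: (-2, -2)
layer 3 (back_away) idle — unchanged: (-2, -2)
layer 4 (escape) idle — unchanged: (-2, -2)
→ actuator (-2, -2)
last writer: layer 1 = grasp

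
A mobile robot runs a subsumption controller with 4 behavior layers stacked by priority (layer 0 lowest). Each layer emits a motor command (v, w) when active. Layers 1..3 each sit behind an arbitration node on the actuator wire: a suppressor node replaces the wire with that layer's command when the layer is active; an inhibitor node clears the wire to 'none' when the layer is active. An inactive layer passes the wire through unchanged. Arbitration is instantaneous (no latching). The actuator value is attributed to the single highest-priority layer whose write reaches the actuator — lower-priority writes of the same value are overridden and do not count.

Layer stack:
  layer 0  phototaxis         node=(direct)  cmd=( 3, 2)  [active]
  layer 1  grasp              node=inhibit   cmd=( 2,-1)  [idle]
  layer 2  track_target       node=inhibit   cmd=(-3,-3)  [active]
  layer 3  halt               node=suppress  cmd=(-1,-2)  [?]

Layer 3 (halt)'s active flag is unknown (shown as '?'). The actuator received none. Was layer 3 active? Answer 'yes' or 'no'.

If layer 3 is active=yes:
  actuator would be (-1, -2)
If layer 3 is active=no:
  actuator would be none
Observed none, so layer 3 was idle.

no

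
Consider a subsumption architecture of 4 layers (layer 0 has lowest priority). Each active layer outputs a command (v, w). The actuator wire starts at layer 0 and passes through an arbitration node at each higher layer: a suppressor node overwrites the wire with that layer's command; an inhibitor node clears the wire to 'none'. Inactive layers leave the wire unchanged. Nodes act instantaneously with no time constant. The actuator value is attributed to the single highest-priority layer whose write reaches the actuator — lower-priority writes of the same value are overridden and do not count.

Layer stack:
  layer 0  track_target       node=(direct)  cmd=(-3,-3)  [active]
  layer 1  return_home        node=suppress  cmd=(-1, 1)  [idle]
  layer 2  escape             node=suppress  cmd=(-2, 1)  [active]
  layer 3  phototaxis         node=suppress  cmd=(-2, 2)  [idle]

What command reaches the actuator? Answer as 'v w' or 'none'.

[0] track_target on; wire := (-3, -3)
[1] return_home off; pass (-3, -3)
[2] escape on (suppress); wire := (-2, 1)
[3] phototaxis off; pass (-2, 1)
output (-2, 1)

-2 1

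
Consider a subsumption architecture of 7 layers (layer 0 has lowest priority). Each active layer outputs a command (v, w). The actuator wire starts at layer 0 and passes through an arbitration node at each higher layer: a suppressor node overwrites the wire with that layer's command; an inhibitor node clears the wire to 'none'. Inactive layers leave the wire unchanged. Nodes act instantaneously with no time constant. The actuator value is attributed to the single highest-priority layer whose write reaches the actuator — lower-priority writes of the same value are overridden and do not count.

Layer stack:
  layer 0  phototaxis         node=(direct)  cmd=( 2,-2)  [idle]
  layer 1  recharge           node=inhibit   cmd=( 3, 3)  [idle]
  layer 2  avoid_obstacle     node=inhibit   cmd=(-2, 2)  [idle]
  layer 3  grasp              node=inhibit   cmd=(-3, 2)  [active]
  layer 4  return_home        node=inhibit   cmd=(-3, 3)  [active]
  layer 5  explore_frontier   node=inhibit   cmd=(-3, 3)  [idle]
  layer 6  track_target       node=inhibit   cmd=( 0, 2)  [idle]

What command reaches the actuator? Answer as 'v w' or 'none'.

L0 phototaxis: idle → wire = none
L1 recharge: idle → wire stays none
L2 avoid_obstacle: idle → wire stays none
L3 grasp: active, inhibitor → wire = none
L4 return_home: active, inhibitor → wire = none
L5 explore_frontier: idle → wire stays none
L6 track_target: idle → wire stays none
actuator = none

none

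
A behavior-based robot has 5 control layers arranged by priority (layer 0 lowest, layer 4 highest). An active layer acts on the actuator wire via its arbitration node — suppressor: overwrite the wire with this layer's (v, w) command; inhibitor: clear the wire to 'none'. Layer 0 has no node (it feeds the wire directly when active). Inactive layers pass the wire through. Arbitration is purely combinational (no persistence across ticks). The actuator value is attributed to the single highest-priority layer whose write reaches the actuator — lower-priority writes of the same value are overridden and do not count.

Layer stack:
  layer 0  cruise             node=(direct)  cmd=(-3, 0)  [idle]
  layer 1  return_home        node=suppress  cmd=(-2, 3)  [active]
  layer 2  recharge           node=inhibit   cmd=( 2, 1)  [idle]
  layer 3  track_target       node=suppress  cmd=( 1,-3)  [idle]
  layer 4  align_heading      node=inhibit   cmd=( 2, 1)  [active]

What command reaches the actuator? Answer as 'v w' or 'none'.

none

L0 cruise: idle → wire = none
L1 return_home: active, suppressor → wire = (-2, 3)
L2 recharge: idle → wire stays (-2, 3)
L3 track_target: idle → wire stays (-2, 3)
L4 align_heading: active, inhibitor → wire = none
actuator = none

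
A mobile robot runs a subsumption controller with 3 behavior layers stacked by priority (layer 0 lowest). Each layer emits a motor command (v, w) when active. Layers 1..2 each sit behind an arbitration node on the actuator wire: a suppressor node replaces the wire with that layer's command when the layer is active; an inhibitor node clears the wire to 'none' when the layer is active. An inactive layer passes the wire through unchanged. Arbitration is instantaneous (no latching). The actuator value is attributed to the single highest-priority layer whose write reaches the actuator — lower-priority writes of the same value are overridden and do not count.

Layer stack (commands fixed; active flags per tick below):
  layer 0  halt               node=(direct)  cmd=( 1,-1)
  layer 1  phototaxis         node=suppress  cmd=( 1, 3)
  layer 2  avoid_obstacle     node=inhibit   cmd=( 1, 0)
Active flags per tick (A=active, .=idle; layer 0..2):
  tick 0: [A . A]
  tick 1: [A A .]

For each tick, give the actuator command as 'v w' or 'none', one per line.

none
1 3

tick 0:
  layer 0 (halt) active — direct: (1, -1)
  layer 1 (phototaxis) idle — unchanged: (1, -1)
  layer 2 (avoid_obstacle) active — inhibits: none
  → actuator none
tick 1:
  layer 0 (halt) active — direct: (1, -1)
  layer 1 (phototaxis) active — suppresses: (1, 3)
  layer 2 (avoid_obstacle) idle — unchanged: (1, 3)
  → actuator (1, 3)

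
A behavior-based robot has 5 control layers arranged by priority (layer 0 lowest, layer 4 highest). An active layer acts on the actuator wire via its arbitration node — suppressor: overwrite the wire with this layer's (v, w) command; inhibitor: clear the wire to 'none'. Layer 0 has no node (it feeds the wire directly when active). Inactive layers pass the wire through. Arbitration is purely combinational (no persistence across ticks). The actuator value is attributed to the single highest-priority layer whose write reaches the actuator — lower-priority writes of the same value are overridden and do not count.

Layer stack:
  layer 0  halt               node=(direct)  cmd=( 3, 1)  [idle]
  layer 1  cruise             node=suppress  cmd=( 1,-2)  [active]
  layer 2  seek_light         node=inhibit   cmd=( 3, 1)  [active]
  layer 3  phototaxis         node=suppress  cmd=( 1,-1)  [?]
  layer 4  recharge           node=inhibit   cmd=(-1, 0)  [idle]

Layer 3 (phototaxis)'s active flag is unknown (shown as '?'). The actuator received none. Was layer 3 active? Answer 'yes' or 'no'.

If layer 3 is active=yes:
  actuator would be (1, -1)
If layer 3 is active=no:
  actuator would be none
Observed none, so layer 3 was idle.

no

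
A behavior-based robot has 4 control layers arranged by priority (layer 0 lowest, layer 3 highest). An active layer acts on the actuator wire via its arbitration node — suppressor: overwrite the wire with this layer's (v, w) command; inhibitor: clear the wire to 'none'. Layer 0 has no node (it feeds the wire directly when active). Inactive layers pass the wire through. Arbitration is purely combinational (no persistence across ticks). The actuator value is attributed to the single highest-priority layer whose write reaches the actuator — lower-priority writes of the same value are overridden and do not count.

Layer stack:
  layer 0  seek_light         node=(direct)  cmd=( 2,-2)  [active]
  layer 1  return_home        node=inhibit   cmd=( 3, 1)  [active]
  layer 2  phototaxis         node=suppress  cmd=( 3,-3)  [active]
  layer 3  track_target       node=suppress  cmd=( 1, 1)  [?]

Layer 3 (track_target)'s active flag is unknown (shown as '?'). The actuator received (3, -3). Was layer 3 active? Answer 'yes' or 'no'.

If layer 3 is active=yes:
  actuator would be (1, 1)
If layer 3 is active=no:
  actuator would be (3, -3)
Observed (3, -3), so layer 3 was idle.

no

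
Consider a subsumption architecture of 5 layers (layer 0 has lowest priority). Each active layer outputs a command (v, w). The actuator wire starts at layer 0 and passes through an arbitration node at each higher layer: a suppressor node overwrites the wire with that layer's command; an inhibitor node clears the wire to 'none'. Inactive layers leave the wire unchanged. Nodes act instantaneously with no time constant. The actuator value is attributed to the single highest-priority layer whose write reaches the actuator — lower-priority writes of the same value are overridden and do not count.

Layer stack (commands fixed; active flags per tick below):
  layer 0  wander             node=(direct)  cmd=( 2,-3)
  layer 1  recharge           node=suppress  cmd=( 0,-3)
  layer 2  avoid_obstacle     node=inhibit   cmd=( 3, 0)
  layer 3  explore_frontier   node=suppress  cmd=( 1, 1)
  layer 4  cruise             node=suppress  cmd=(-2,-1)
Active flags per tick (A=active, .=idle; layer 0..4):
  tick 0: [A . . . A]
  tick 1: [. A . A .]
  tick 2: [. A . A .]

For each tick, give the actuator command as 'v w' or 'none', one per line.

tick 0:
  [0] wander on; wire := (2, -3)
  [1] recharge off; pass (2, -3)
  [2] avoid_obstacle off; pass (2, -3)
  [3] explore_frontier off; pass (2, -3)
  [4] cruise on (suppress); wire := (-2, -1)
  output (-2, -1)
tick 1:
  [0] wander off; wire := none
  [1] recharge on (suppress); wire := (0, -3)
  [2] avoid_obstacle off; pass (0, -3)
  [3] explore_frontier on (suppress); wire := (1, 1)
  [4] cruise off; pass (1, 1)
  output (1, 1)
tick 2:
  [0] wander off; wire := none
  [1] recharge on (suppress); wire := (0, -3)
  [2] avoid_obstacle off; pass (0, -3)
  [3] explore_frontier on (suppress); wire := (1, 1)
  [4] cruise off; pass (1, 1)
  output (1, 1)

-2 -1
1 1
1 1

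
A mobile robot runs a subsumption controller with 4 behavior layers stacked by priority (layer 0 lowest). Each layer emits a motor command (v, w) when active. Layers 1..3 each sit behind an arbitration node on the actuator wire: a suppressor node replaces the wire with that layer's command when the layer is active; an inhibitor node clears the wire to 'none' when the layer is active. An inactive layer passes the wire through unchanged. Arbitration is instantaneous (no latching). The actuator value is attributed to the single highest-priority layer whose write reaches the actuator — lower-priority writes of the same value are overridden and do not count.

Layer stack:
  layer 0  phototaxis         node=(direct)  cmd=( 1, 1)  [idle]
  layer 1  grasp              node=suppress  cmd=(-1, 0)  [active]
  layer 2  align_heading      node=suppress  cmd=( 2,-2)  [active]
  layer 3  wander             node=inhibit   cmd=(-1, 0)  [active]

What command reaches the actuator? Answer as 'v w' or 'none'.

none

L0 phototaxis: idle → wire = none
L1 grasp: active, suppressor → wire = (-1, 0)
L2 align_heading: active, suppressor → wire = (2, -2)
L3 wander: active, inhibitor → wire = none
actuator = none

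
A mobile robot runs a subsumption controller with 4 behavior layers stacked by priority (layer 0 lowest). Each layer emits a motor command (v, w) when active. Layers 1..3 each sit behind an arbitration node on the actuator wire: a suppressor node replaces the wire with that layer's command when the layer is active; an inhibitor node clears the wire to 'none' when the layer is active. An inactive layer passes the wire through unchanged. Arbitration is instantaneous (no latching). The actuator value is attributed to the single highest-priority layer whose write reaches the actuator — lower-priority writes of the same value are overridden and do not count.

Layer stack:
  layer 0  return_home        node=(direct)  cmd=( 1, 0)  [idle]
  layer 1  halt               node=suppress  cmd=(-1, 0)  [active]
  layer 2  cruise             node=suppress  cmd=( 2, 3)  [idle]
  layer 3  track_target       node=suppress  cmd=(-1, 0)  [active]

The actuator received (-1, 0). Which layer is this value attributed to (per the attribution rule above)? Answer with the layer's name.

track_target

[0] return_home off; wire := none
[1] halt on (suppress); wire := (-1, 0)
[2] cruise off; pass (-1, 0)
[3] track_target on (suppress); wire := (-1, 0)
output (-1, 0)
last writer: layer 3 = track_target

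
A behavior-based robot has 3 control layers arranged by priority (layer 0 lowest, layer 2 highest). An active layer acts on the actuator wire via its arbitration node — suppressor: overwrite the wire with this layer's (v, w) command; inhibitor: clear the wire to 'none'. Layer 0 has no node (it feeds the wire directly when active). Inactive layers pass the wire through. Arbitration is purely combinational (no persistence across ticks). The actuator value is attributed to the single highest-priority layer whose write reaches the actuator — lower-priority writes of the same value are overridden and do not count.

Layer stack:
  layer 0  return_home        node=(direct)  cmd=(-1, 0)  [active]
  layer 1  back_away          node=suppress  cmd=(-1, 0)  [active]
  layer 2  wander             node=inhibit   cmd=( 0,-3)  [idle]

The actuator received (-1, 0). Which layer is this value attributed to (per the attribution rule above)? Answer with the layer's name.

[0] return_home on; wire := (-1, 0)
[1] back_away on (suppress); wire := (-1, 0)
[2] wander off; pass (-1, 0)
output (-1, 0)
last writer: layer 1 = back_away

back_away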